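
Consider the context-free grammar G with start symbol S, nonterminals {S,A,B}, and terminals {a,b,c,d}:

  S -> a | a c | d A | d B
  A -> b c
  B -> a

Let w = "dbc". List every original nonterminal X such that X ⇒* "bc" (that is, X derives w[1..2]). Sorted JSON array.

Convert to CNF:
  S -> T2 T1 | T3 A | T3 B | a
  A -> T0 T1
  B -> a
  T0 -> b
  T1 -> c
  T2 -> a
  T3 -> d

CYK table (by increasing span), restricted to cells inside w[1..2]:
  cell(1,1) b: {T0}  orig:{}
  cell(2,2) c: {T1}  orig:{}
  cell(1,2) bc: {A}

Original NTs in T[1,2] deriving "bc": ["A"]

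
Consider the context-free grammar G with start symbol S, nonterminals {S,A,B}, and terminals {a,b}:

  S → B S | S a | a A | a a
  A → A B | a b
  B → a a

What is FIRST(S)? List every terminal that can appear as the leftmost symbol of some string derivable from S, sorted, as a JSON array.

FIRST iteration:
iter 1:
  A via A→a b: +{a}
  B via B→a a: +{a}
  S via S→B S: +{a}
  FIRST[S]={a}  FIRST[A]={a}  FIRST[B]={a}
iter 2: (stable)
  FIRST[S]={a}  FIRST[A]={a}  FIRST[B]={a}

FIRST(S) = ["a"]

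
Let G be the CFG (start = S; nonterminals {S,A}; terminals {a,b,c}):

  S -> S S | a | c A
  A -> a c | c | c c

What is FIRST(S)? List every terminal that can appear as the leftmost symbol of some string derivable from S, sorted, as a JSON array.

FIRST sets, iterate to fixpoint:
iter 1:
  A via A→a c: +{a}
  A via A→c: +{c}
  S via S→a: +{a}
  S via S→c A: +{c}
  S: {a,c}  A: {a,c}
iter 2: (no change)
  S: {a,c}  A: {a,c}

FIRST(S) = ["a", "c"]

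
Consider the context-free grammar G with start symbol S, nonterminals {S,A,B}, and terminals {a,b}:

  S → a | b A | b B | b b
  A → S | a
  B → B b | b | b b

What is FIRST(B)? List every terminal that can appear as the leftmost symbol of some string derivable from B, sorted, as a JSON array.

FIRST sets, iterate to fixpoint:
iter 1:
  A via A→a: +{a}
  B via B→b: +{b}
  S via S→a: +{a}
  S via S→b A: +{b}
  FIRST(S)={a,b}  FIRST(A)={a}  FIRST(B)={b}
iter 2:
  A via A→S: +{b}
  FIRST(S)={a,b}  FIRST(A)={a,b}  FIRST(B)={b}
iter 3: done
  FIRST(S)={a,b}  FIRST(A)={a,b}  FIRST(B)={b}

FIRST(B) = ["b"]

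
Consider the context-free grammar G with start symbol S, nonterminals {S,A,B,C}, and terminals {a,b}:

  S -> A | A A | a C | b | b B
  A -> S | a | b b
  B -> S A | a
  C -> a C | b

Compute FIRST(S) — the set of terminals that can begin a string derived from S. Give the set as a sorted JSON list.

Compute FIRST by fixpoint:
pass 1:
  A via A→a: +{a}
  A via A→b b: +{b}
  B via B→a: +{a}
  C via C→a C: +{a}
  C via C→b: +{b}
  S via S→A: +{a,b}
  S: {a,b}  A: {a,b}  B: {a}  C: {a,b}
pass 2:
  B via B→S A: +{b}
  S: {a,b}  A: {a,b}  B: {a,b}  C: {a,b}
pass 3: (no change)
  S: {a,b}  A: {a,b}  B: {a,b}  C: {a,b}

FIRST(S) = ["a", "b"]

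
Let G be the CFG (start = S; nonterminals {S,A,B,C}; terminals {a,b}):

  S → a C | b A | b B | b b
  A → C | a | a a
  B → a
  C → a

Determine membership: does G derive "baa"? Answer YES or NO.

CNF form of G:
  S -> T0 C | T1 A | T1 B | T1 T1
  A -> T0 T0 | a
  B -> a
  C -> a
  T0 -> a
  T1 -> b

Fill CYK table bottom-up:
  cell(0,0) b: {T1}  orig:{}
  cell(1,1) a: {A,B,C,T0}  orig:{A,B,C}
  cell(2,2) a: {A,B,C,T0}  orig:{A,B,C}
  cell(0,1) ba: {S}
  cell(1,2) aa: {A,S}
  cell(0,2) baa: {S}

S ∈ T[0,2] ⇒ YES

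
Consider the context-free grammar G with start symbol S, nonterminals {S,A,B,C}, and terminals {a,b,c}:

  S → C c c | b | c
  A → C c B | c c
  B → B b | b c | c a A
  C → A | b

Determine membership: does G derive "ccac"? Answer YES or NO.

CNF form of G:
  S -> C X6 | b | c
  A -> C X3 | T0 T0
  B -> B T1 | T0 X4 | T1 T0
  C -> C X5 | T0 T0 | b
  T0 -> c
  T1 -> b
  T2 -> a
  X3 -> T0 B
  X4 -> T2 A
  X5 -> T0 B
  X6 -> T0 T0

CYK table (by increasing span):
  cell(0,0) c: {S,T0}  orig:{S}
  cell(1,1) c: {S,T0}  orig:{S}
  cell(2,2) a: {T2}  orig:{}
  cell(3,3) c: {S,T0}  orig:{S}
  cell(0,1) cc: {A,C,X6}  orig:{A,C}
  cell(1,2) ca: ∅
  cell(2,3) ac: ∅
  cell(0,2) cca: ∅
  cell(1,3) cac: ∅
  cell(0,3) ccac: ∅

S ∉ T[0,3] ⇒ NO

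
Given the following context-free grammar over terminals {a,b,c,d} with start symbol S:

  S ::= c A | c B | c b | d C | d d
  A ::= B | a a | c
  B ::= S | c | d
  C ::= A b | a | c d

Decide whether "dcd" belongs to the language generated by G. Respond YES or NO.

Convert to CNF:
  S -> T1 A | T1 B | T1 T2 | T3 C | T3 T3
  A -> T0 T0 | T1 A | T1 B | T1 T2 | T3 C | T3 T3 | c | d
  B -> T1 A | T1 B | T1 T2 | T3 C | T3 T3 | c | d
  C -> A T2 | T1 T3 | a
  T0 -> a
  T1 -> c
  T2 -> b
  T3 -> d

Fill CYK table bottom-up:
  cell(0,0) d: {A,B,T3}  orig:{A,B}
  cell(1,1) c: {A,B,T1}  orig:{A,B}
  cell(2,2) d: {A,B,T3}  orig:{A,B}
  cell(0,1) dc: ∅
  cell(1,2) cd: {A,B,C,S}
  cell(0,2) dcd: {A,B,S}

S ∈ T[0,2] ⇒ YES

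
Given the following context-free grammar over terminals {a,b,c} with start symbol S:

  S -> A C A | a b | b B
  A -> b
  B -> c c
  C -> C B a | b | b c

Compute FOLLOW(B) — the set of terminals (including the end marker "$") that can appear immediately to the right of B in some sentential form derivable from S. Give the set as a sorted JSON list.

Compute FIRST by fixpoint:
[1]
  A via A→b: +{b}
  B via B→c c: +{c}
  C via C→b: +{b}
  S via S→A C A: +{b}
  S via S→a b: +{a}
  FIRST(S)={a,b}  FIRST(A)={b}  FIRST(B)={c}  FIRST(C)={b}
[2] — fixpoint
  FIRST(S)={a,b}  FIRST(A)={b}  FIRST(B)={c}  FIRST(C)={b}

FOLLOW sets:
seed FOLLOW(S) with $
iter 1:
  C→C B a: FOLLOW(C) ⊇ FIRST(B) = {c}; new: +{c}
  C→C B a: FOLLOW(B) ⊇ FIRST(a) = {a}; new: +{a}
  S→A C A: FOLLOW(A) ⊇ FIRST(C) = {b}; new: +{b}
  S→A C A: FOLLOW(C) ⊇ FIRST(A) = {b}; new: +{b}
  S→A C A: FOLLOW(A) ⊇ FOLLOW(S) ⊇ {$}; new: +{$}
  S→b B: FOLLOW(B) ⊇ FOLLOW(S) ⊇ {$}; new: +{$}
  FOLLOW[S]={$}  FOLLOW[A]={$,b}  FOLLOW[B]={$,a}  FOLLOW[C]={b,c}
iter 2: (stable)
  FOLLOW[S]={$}  FOLLOW[A]={$,b}  FOLLOW[B]={$,a}  FOLLOW[C]={b,c}

FOLLOW(B) = ["$", "a"]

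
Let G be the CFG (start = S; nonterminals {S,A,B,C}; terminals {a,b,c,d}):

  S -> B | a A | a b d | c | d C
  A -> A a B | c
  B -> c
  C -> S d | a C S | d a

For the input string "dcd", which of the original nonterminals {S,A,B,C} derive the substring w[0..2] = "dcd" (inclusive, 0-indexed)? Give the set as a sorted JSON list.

CNF form of G:
  S -> T0 A | T0 X5 | T1 C | c
  A -> A X3 | c
  B -> c
  C -> S T1 | T0 X4 | T1 T0
  T0 -> a
  T1 -> d
  T2 -> b
  X3 -> T0 B
  X4 -> C S
  X5 -> T2 T1

CYK table (by increasing span), restricted to cells inside w[0..2]:
  T[0,0] 'd' = {T1}  orig:{}
  T[1,1] 'c' = {A,B,S}
  T[2,2] 'd' = {T1}  orig:{}
  T[0,1] 'dc' = ∅
  T[1,2] 'cd' = {C}
  T[0,2] 'dcd' = {S}

Original NTs in T[0,2] deriving "dcd": ["S"]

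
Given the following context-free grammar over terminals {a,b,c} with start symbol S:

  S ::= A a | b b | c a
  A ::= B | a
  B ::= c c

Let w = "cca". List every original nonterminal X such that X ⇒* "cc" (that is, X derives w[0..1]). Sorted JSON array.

Convert to CNF:
  S -> A T1 | T0 T1 | T2 T2
  A -> T0 T0 | a
  B -> T0 T0
  T0 -> c
  T1 -> a
  T2 -> b

CYK fill, restricted to cells inside w[0..1]:
  T[0,0] 'c' = {T0}  orig:{}
  T[1,1] 'c' = {T0}  orig:{}
  T[0,1] 'cc' = {A,B}

Original NTs in T[0,1] deriving "cc": ["A", "B"]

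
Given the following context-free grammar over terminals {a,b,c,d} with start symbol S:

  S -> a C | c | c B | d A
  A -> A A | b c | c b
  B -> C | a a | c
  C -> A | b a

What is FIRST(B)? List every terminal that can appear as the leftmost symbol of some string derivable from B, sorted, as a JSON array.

FIRST sets, iterate to fixpoint:
round 1:
  A via A→b c: +{b}
  A via A→c b: +{c}
  B via B→a a: +{a}
  B via B→c: +{c}
  C via C→A: +{b,c}
  S via S→a C: +{a}
  S via S→c: +{c}
  S via S→d A: +{d}
  S: {a,c,d}  A: {b,c}  B: {a,c}  C: {b,c}
round 2:
  B via B→C: +{b}
  S: {a,c,d}  A: {b,c}  B: {a,b,c}  C: {b,c}
round 3: (stable)
  S: {a,c,d}  A: {b,c}  B: {a,b,c}  C: {b,c}

FIRST(B) = ["a", "b", "c"]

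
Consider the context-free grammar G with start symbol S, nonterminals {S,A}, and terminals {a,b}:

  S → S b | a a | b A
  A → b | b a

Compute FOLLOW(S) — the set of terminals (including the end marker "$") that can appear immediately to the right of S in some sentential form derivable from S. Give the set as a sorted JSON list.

FIRST iteration:
pass 1:
  A via A→b: +{b}
  S via S→a a: +{a}
  S via S→b A: +{b}
  FIRST[S]={a,b}  FIRST[A]={b}
pass 2: — fixpoint
  FIRST[S]={a,b}  FIRST[A]={b}

FOLLOW iteration:
FOLLOW(S) := {$}
pass 1:
  S→S b: FOLLOW(S) ⊇ FIRST(b) = {b}; new: +{b}
  S→b A: FOLLOW(A) ⊇ FOLLOW(S) ⊇ {$,b}; new: +{$,b}
  FOLLOW(S)={$,b}  FOLLOW(A)={$,b}
pass 2: — fixpoint
  FOLLOW(S)={$,b}  FOLLOW(A)={$,b}

FOLLOW(S) = ["$", "b"]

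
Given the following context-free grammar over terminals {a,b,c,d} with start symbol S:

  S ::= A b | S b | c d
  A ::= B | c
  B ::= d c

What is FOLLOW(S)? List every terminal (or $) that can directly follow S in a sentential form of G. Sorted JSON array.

FIRST sets, iterate to fixpoint:
pass 1:
  A via A→c: +{c}
  B via B→d c: +{d}
  S via S→A b: +{c}
  FIRST[S]={c}  FIRST[A]={c}  FIRST[B]={d}
pass 2:
  A via A→B: +{d}
  S via S→A b: +{d}
  FIRST[S]={c,d}  FIRST[A]={c,d}  FIRST[B]={d}
pass 3: — fixpoint
  FIRST[S]={c,d}  FIRST[A]={c,d}  FIRST[B]={d}

FOLLOW iteration:
seed FOLLOW(S) with $
[1]
  S→A b: FOLLOW(A) ⊇ FIRST(b) = {b}; new: +{b}
  S→S b: FOLLOW(S) ⊇ FIRST(b) = {b}; new: +{b}
  S: {$,b}  A: {b}  B: {}
[2]
  A→B: FOLLOW(B) ⊇ FOLLOW(A) ⊇ {b}; new: +{b}
  S: {$,b}  A: {b}  B: {b}
[3] (stable)
  S: {$,b}  A: {b}  B: {b}

FOLLOW(S) = ["$", "b"]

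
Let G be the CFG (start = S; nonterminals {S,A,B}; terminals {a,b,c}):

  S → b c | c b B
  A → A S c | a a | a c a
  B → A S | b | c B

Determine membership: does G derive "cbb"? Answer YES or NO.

Convert to CNF:
  S -> T0 X5 | T2 T0
  A -> A X3 | T1 T1 | T1 X4
  B -> A S | T0 B | b
  T0 -> c
  T1 -> a
  T2 -> b
  X3 -> S T0
  X4 -> T0 T1
  X5 -> T2 B

Fill CYK table bottom-up:
  T[0,0] 'c' = {T0}  orig:{}
  T[1,1] 'b' = {B,T2}  orig:{B}
  T[2,2] 'b' = {B,T2}  orig:{B}
  T[0,1] 'cb' = {B}
  T[1,2] 'bb' = {X5}  orig:{}
  T[0,2] 'cbb' = {S}

S ∈ T[0,2] ⇒ YES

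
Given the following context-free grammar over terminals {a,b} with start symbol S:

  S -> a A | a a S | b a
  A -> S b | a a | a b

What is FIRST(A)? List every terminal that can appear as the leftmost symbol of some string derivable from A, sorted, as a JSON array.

FIRST sets, iterate to fixpoint:
[1]
  A via A→a a: +{a}
  S via S→a A: +{a}
  S via S→b a: +{b}
  S: {a,b}  A: {a}
[2]
  A via A→S b: +{b}
  S: {a,b}  A: {a,b}
[3] (stable)
  S: {a,b}  A: {a,b}

FIRST(A) = ["a", "b"]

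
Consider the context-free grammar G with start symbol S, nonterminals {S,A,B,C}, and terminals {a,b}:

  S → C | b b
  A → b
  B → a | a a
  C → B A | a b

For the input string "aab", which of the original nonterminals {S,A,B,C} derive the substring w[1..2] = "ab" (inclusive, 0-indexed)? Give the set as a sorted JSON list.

Convert to CNF:
  S -> B A | T0 T1 | T1 T1
  A -> b
  B -> T0 T0 | a
  C -> B A | T0 T1
  T0 -> a
  T1 -> b

Fill CYK table bottom-up (cells [i..j] with 1 ≤ i ≤ j ≤ 2 only):
  [1..1]={B,T0}  "a"  orig:{B}
  [2..2]={A,T1}  "b"  orig:{A}
  [1..2]={C,S}  "ab"

Original NTs in T[1,2] deriving "ab": ["C", "S"]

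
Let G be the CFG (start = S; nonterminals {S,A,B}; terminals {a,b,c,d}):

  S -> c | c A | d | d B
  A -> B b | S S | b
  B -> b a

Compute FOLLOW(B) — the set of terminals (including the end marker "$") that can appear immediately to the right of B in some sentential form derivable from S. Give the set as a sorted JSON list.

FIRST iteration:
pass 1:
  A via A→b: +{b}
  B via B→b a: +{b}
  S via S→c: +{c}
  S via S→d: +{d}
  FIRST(S)={c,d}  FIRST(A)={b}  FIRST(B)={b}
pass 2:
  A via A→S S: +{c,d}
  FIRST(S)={c,d}  FIRST(A)={b,c,d}  FIRST(B)={b}
pass 3: done
  FIRST(S)={c,d}  FIRST(A)={b,c,d}  FIRST(B)={b}

FOLLOW sets:
FOLLOW(S) := {$}
round 1:
  A→B b: FOLLOW(B) ⊇ FIRST(b) = {b}; new: +{b}
  A→S S: FOLLOW(S) ⊇ FIRST(S) = {c,d}; new: +{c,d}
  S→c A: FOLLOW(A) ⊇ FOLLOW(S) ⊇ {$,c,d}; new: +{$,c,d}
  S→d B: FOLLOW(B) ⊇ FOLLOW(S) ⊇ {$,c,d}; new: +{$,c,d}
  FOLLOW(S)={$,c,d}  FOLLOW(A)={$,c,d}  FOLLOW(B)={$,b,c,d}
round 2: (stable)
  FOLLOW(S)={$,c,d}  FOLLOW(A)={$,c,d}  FOLLOW(B)={$,b,c,d}

FOLLOW(B) = ["$", "b", "c", "d"]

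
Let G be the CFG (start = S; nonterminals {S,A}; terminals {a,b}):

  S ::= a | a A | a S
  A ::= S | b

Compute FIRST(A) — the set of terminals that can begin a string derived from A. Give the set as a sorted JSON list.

FIRST iteration:
round 1:
  A via A→b: +{b}
  S via S→a: +{a}
  S: {a}  A: {b}
round 2:
  A via A→S: +{a}
  S: {a}  A: {a,b}
round 3: (stable)
  S: {a}  A: {a,b}

FIRST(A) = ["a", "b"]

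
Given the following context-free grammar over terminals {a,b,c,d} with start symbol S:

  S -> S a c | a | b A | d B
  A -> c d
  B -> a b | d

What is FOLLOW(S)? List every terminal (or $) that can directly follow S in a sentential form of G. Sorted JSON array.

FIRST iteration:
[1]
  A via A→c d: +{c}
  B via B→a b: +{a}
  B via B→d: +{d}
  S via S→a: +{a}
  S via S→b A: +{b}
  S via S→d B: +{d}
  FIRST(S)={a,b,d}  FIRST(A)={c}  FIRST(B)={a,d}
[2] (stable)
  FIRST(S)={a,b,d}  FIRST(A)={c}  FIRST(B)={a,d}

Compute FOLLOW by fixpoint:
seed FOLLOW(S) with $
round 1:
  S→S a c: FOLLOW(S) ⊇ FIRST(a) = {a}; new: +{a}
  S→b A: FOLLOW(A) ⊇ FOLLOW(S) ⊇ {$,a}; new: +{$,a}
  S→d B: FOLLOW(B) ⊇ FOLLOW(S) ⊇ {$,a}; new: +{$,a}
  FOLLOW(S)={$,a}  FOLLOW(A)={$,a}  FOLLOW(B)={$,a}
round 2: (no change)
  FOLLOW(S)={$,a}  FOLLOW(A)={$,a}  FOLLOW(B)={$,a}

FOLLOW(S) = ["$", "a"]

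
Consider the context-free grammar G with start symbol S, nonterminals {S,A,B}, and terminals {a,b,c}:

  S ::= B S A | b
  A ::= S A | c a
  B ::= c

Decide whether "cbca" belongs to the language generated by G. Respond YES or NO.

CNF form of G:
  S -> B X2 | b
  A -> S A | T0 T1
  B -> c
  T0 -> c
  T1 -> a
  X2 -> S A

CYK fill:
  cell(0,0) c: {B,T0}  orig:{B}
  cell(1,1) b: {S}
  cell(2,2) c: {B,T0}  orig:{B}
  cell(3,3) a: {T1}  orig:{}
  cell(0,1) cb: ∅
  cell(1,2) bc: ∅
  cell(2,3) ca: {A}
  cell(0,2) cbc: ∅
  cell(1,3) bca: {A,X2}  orig:{A}
  cell(0,3) cbca: {S}

S ∈ T[0,3] ⇒ YES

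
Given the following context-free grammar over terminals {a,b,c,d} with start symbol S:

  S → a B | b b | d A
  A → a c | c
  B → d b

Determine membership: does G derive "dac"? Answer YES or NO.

CNF form of G:
  S -> T0 B | T2 A | T3 T3
  A -> T0 T1 | c
  B -> T2 T3
  T0 -> a
  T1 -> c
  T2 -> d
  T3 -> b

CYK table (by increasing span):
  T[0,0] 'd' = {T2}  orig:{}
  T[1,1] 'a' = {T0}  orig:{}
  T[2,2] 'c' = {A,T1}  orig:{A}
  T[0,1] 'da' = ∅
  T[1,2] 'ac' = {A}
  T[0,2] 'dac' = {S}

S ∈ T[0,2] ⇒ YES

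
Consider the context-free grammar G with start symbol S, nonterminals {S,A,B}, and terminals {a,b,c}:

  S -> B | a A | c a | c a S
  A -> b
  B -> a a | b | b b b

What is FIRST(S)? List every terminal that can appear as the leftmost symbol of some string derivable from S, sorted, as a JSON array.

FIRST sets, iterate to fixpoint:
iter 1:
  A via A→b: +{b}
  B via B→a a: +{a}
  B via B→b: +{b}
  S via S→B: +{a,b}
  S via S→c a: +{c}
  FIRST[S]={a,b,c}  FIRST[A]={b}  FIRST[B]={a,b}
iter 2: (stable)
  FIRST[S]={a,b,c}  FIRST[A]={b}  FIRST[B]={a,b}

FIRST(S) = ["a", "b", "c"]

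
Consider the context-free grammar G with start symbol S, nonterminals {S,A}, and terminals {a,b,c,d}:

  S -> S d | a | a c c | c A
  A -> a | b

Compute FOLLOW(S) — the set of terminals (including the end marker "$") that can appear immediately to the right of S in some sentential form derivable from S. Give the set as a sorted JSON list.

Compute FIRST by fixpoint:
iter 1:
  A via A→a: +{a}
  A via A→b: +{b}
  S via S→a: +{a}
  S via S→c A: +{c}
  FIRST[S]={a,c}  FIRST[A]={a,b}
iter 2: — fixpoint
  FIRST[S]={a,c}  FIRST[A]={a,b}

FOLLOW iteration:
FOLLOW(S) := {$}
[1]
  S→S d: FOLLOW(S) ⊇ FIRST(d) = {d}; new: +{d}
  S→c A: FOLLOW(A) ⊇ FOLLOW(S) ⊇ {$,d}; new: +{$,d}
  S: {$,d}  A: {$,d}
[2] (stable)
  S: {$,d}  A: {$,d}

FOLLOW(S) = ["$", "d"]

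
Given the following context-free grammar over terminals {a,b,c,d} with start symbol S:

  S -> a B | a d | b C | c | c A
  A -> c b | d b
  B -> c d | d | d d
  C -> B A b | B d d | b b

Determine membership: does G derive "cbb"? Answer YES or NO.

CNF form of G:
  S -> T0 A | T1 C | T3 B | T3 T2 | c
  A -> T0 T1 | T2 T1
  B -> T0 T2 | T2 T2 | d
  C -> B X4 | B X5 | T1 T1
  T0 -> c
  T1 -> b
  T2 -> d
  T3 -> a
  X4 -> A T1
  X5 -> T2 T2

CYK table (by increasing span):
  cell(0,0) c: {S,T0}  orig:{S}
  cell(1,1) b: {T1}  orig:{}
  cell(2,2) b: {T1}  orig:{}
  cell(0,1) cb: {A}
  cell(1,2) bb: {C}
  cell(0,2) cbb: {X4}  orig:{}

S ∉ T[0,2] ⇒ NO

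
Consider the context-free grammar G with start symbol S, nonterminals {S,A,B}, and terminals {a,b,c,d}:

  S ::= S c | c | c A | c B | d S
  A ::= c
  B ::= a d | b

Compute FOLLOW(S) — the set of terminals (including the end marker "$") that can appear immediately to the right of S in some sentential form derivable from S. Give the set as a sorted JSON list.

Compute FIRST by fixpoint:
[1]
  A via A→c: +{c}
  B via B→a d: +{a}
  B via B→b: +{b}
  S via S→c: +{c}
  S via S→d S: +{d}
  S: {c,d}  A: {c}  B: {a,b}
[2] — fixpoint
  S: {c,d}  A: {c}  B: {a,b}

FOLLOW iteration:
seed FOLLOW(S) with $
pass 1:
  S→S c: FOLLOW(S) ⊇ FIRST(c) = {c}; new: +{c}
  S→c A: FOLLOW(A) ⊇ FOLLOW(S) ⊇ {$,c}; new: +{$,c}
  S→c B: FOLLOW(B) ⊇ FOLLOW(S) ⊇ {$,c}; new: +{$,c}
  FOLLOW(S)={$,c}  FOLLOW(A)={$,c}  FOLLOW(B)={$,c}
pass 2: — fixpoint
  FOLLOW(S)={$,c}  FOLLOW(A)={$,c}  FOLLOW(B)={$,c}

FOLLOW(S) = ["$", "c"]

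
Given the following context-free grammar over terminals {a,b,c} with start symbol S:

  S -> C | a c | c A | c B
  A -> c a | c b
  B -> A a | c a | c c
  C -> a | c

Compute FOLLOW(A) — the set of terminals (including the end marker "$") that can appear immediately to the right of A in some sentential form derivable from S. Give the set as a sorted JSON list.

FIRST sets, iterate to fixpoint:
pass 1:
  A via A→c a: +{c}
  B via B→A a: +{c}
  C via C→a: +{a}
  C via C→c: +{c}
  S via S→C: +{a,c}
  FIRST[S]={a,c}  FIRST[A]={c}  FIRST[B]={c}  FIRST[C]={a,c}
pass 2: (stable)
  FIRST[S]={a,c}  FIRST[A]={c}  FIRST[B]={c}  FIRST[C]={a,c}

Compute FOLLOW by fixpoint:
FOLLOW(S) := {$}
[1]
  B→A a: FOLLOW(A) ⊇ FIRST(a) = {a}; new: +{a}
  S→C: FOLLOW(C) ⊇ FOLLOW(S) ⊇ {$}; new: +{$}
  S→c A: FOLLOW(A) ⊇ FOLLOW(S) ⊇ {$}; new: +{$}
  S→c B: FOLLOW(B) ⊇ FOLLOW(S) ⊇ {$}; new: +{$}
  FOLLOW[S]={$}  FOLLOW[A]={$,a}  FOLLOW[B]={$}  FOLLOW[C]={$}
[2] — fixpoint
  FOLLOW[S]={$}  FOLLOW[A]={$,a}  FOLLOW[B]={$}  FOLLOW[C]={$}

FOLLOW(A) = ["$", "a"]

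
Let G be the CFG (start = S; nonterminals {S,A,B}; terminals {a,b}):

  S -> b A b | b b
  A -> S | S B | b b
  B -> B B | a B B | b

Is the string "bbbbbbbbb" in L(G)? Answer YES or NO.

Convert to CNF:
  S -> T0 T0 | T0 X4
  A -> S B | T0 T0 | T0 X2
  B -> B B | T1 X3 | b
  T0 -> b
  T1 -> a
  X2 -> A T0
  X3 -> B B
  X4 -> A T0

Fill CYK table bottom-up:
  T[0,0] 'b' = {B,T0}  orig:{B}
  T[1,1] 'b' = {B,T0}  orig:{B}
  T[2,2] 'b' = {B,T0}  orig:{B}
  T[3,3] 'b' = {B,T0}  orig:{B}
  T[4,4] 'b' = {B,T0}  orig:{B}
  T[5,5] 'b' = {B,T0}  orig:{B}
  T[6,6] 'b' = {B,T0}  orig:{B}
  T[7,7] 'b' = {B,T0}  orig:{B}
  T[8,8] 'b' = {B,T0}  orig:{B}
  T[0,1] 'bb' = {A,B,S,X3}  orig:{A,B,S}
  T[1,2] 'bb' = {A,B,S,X3}  orig:{A,B,S}
  T[2,3] 'bb' = {A,B,S,X3}  orig:{A,B,S}
  T[3,4] 'bb' = {A,B,S,X3}  orig:{A,B,S}
  T[4,5] 'bb' = {A,B,S,X3}  orig:{A,B,S}
  T[5,6] 'bb' = {A,B,S,X3}  orig:{A,B,S}
  T[6,7] 'bb' = {A,B,S,X3}  orig:{A,B,S}
  T[7,8] 'bb' = {A,B,S,X3}  orig:{A,B,S}
  T[0,2] 'bbb' = {A,B,X2,X3,X4}  orig:{A,B}
  T[1,3] 'bbb' = {A,B,X2,X3,X4}  orig:{A,B}
  T[2,4] 'bbb' = {A,B,X2,X3,X4}  orig:{A,B}
  T[3,5] 'bbb' = {A,B,X2,X3,X4}  orig:{A,B}
  T[4,6] 'bbb' = {A,B,X2,X3,X4}  orig:{A,B}
  T[5,7] 'bbb' = {A,B,X2,X3,X4}  orig:{A,B}
  T[6,8] 'bbb' = {A,B,X2,X3,X4}  orig:{A,B}
  T[0,3] 'bbbb' = {A,B,S,X2,X3,X4}  orig:{A,B,S}
  T[1,4] 'bbbb' = {A,B,S,X2,X3,X4}  orig:{A,B,S}
  T[2,5] 'bbbb' = {A,B,S,X2,X3,X4}  orig:{A,B,S}
  T[3,6] 'bbbb' = {A,B,S,X2,X3,X4}  orig:{A,B,S}
  T[4,7] 'bbbb' = {A,B,S,X2,X3,X4}  orig:{A,B,S}
  T[5,8] 'bbbb' = {A,B,S,X2,X3,X4}  orig:{A,B,S}
  T[0,4] 'bbbbb' = {A,B,S,X2,X3,X4}  orig:{A,B,S}
  T[1,5] 'bbbbb' = {A,B,S,X2,X3,X4}  orig:{A,B,S}
  T[2,6] 'bbbbb' = {A,B,S,X2,X3,X4}  orig:{A,B,S}
  T[3,7] 'bbbbb' = {A,B,S,X2,X3,X4}  orig:{A,B,S}
  T[4,8] 'bbbbb' = {A,B,S,X2,X3,X4}  orig:{A,B,S}
  T[0,5] 'bbbbbb' = {A,B,S,X2,X3,X4}  orig:{A,B,S}
  T[1,6] 'bbbbbb' = {A,B,S,X2,X3,X4}  orig:{A,B,S}
  T[2,7] 'bbbbbb' = {A,B,S,X2,X3,X4}  orig:{A,B,S}
  T[3,8] 'bbbbbb' = {A,B,S,X2,X3,X4}  orig:{A,B,S}
  T[0,6] 'bbbbbbb' = {A,B,S,X2,X3,X4}  orig:{A,B,S}
  T[1,7] 'bbbbbbb' = {A,B,S,X2,X3,X4}  orig:{A,B,S}
  T[2,8] 'bbbbbbb' = {A,B,S,X2,X3,X4}  orig:{A,B,S}
  T[0,7] 'bbbbbbbb' = {A,B,S,X2,X3,X4}  orig:{A,B,S}
  T[1,8] 'bbbbbbbb' = {A,B,S,X2,X3,X4}  orig:{A,B,S}
  T[0,8] 'bbbbbbbbb' = {A,B,S,X2,X3,X4}  orig:{A,B,S}

S ∈ T[0,8] ⇒ YES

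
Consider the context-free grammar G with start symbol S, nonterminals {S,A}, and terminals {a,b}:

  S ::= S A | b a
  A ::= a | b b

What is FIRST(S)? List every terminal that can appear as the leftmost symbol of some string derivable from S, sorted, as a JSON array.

Compute FIRST by fixpoint:
[1]
  A via A→a: +{a}
  A via A→b b: +{b}
  S via S→b a: +{b}
  S: {b}  A: {a,b}
[2] done
  S: {b}  A: {a,b}

FIRST(S) = ["b"]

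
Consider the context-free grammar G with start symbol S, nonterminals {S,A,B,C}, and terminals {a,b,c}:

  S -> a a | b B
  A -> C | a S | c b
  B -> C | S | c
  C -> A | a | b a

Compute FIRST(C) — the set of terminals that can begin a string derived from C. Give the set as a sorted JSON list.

FIRST iteration:
pass 1:
  A via A→a S: +{a}
  A via A→c b: +{c}
  B via B→c: +{c}
  C via C→A: +{a,c}
  C via C→b a: +{b}
  S via S→a a: +{a}
  S via S→b B: +{b}
  FIRST(S)={a,b}  FIRST(A)={a,c}  FIRST(B)={c}  FIRST(C)={a,b,c}
pass 2:
  A via A→C: +{b}
  B via B→C: +{a,b}
  FIRST(S)={a,b}  FIRST(A)={a,b,c}  FIRST(B)={a,b,c}  FIRST(C)={a,b,c}
pass 3: — fixpoint
  FIRST(S)={a,b}  FIRST(A)={a,b,c}  FIRST(B)={a,b,c}  FIRST(C)={a,b,c}

FIRST(C) = ["a", "b", "c"]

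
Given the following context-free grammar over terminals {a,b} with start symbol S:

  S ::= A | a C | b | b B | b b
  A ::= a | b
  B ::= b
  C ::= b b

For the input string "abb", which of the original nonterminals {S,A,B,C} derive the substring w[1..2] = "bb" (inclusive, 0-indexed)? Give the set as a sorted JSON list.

CNF form of G:
  S -> T0 B | T0 T0 | T1 C | a | b
  A -> a | b
  B -> b
  C -> T0 T0
  T0 -> b
  T1 -> a

CYK table (by increasing span) (cells [i..j] with 1 ≤ i ≤ j ≤ 2 only):
  [1..1]={A,B,S,T0}  "b"  orig:{A,B,S}
  [2..2]={A,B,S,T0}  "b"  orig:{A,B,S}
  [1..2]={C,S}  "bb"

Original NTs in T[1,2] deriving "bb": ["C", "S"]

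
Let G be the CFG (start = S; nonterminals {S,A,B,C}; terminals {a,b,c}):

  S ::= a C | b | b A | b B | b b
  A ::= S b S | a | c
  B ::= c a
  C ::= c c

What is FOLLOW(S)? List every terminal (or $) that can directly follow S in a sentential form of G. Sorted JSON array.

FIRST sets, iterate to fixpoint:
pass 1:
  A via A→a: +{a}
  A via A→c: +{c}
  B via B→c a: +{c}
  C via C→c c: +{c}
  S via S→a C: +{a}
  S via S→b: +{b}
  FIRST(S)={a,b}  FIRST(A)={a,c}  FIRST(B)={c}  FIRST(C)={c}
pass 2:
  A via A→S b S: +{b}
  FIRST(S)={a,b}  FIRST(A)={a,b,c}  FIRST(B)={c}  FIRST(C)={c}
pass 3: done
  FIRST(S)={a,b}  FIRST(A)={a,b,c}  FIRST(B)={c}  FIRST(C)={c}

Compute FOLLOW by fixpoint:
FOLLOW(S) := {$}
pass 1:
  A→S b S: FOLLOW(S) ⊇ FIRST(b) = {b}; new: +{b}
  S→a C: FOLLOW(C) ⊇ FOLLOW(S) ⊇ {$,b}; new: +{$,b}
  S→b A: FOLLOW(A) ⊇ FOLLOW(S) ⊇ {$,b}; new: +{$,b}
  S→b B: FOLLOW(B) ⊇ FOLLOW(S) ⊇ {$,b}; new: +{$,b}
  FOLLOW[S]={$,b}  FOLLOW[A]={$,b}  FOLLOW[B]={$,b}  FOLLOW[C]={$,b}
pass 2: — fixpoint
  FOLLOW[S]={$,b}  FOLLOW[A]={$,b}  FOLLOW[B]={$,b}  FOLLOW[C]={$,b}

FOLLOW(S) = ["$", "b"]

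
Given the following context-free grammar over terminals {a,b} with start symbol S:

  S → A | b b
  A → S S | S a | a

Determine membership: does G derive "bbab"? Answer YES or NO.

Convert to CNF:
  S -> S S | S T0 | T1 T1 | a
  A -> S S | S T0 | a
  T0 -> a
  T1 -> b

Fill CYK table bottom-up:
  cell(0,0) b: {T1}  orig:{}
  cell(1,1) b: {T1}  orig:{}
  cell(2,2) a: {A,S,T0}  orig:{A,S}
  cell(3,3) b: {T1}  orig:{}
  cell(0,1) bb: {S}
  cell(1,2) ba: ∅
  cell(2,3) ab: ∅
  cell(0,2) bba: {A,S}
  cell(1,3) bab: ∅
  cell(0,3) bbab: ∅

S ∉ T[0,3] ⇒ NO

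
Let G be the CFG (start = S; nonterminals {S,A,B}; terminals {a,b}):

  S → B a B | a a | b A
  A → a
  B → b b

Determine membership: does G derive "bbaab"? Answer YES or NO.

CNF form of G:
  S -> B X2 | T0 A | T1 T1
  A -> a
  B -> T0 T0
  T0 -> b
  T1 -> a
  X2 -> T1 B

Fill CYK table bottom-up:
  T[0,0] 'b' = {T0}  orig:{}
  T[1,1] 'b' = {T0}  orig:{}
  T[2,2] 'a' = {A,T1}  orig:{A}
  T[3,3] 'a' = {A,T1}  orig:{A}
  T[4,4] 'b' = {T0}  orig:{}
  T[0,1] 'bb' = {B}
  T[1,2] 'ba' = {S}
  T[2,3] 'aa' = {S}
  T[3,4] 'ab' = ∅
  T[0,2] 'bba' = ∅
  T[1,3] 'baa' = ∅
  T[2,4] 'aab' = ∅
  T[0,3] 'bbaa' = ∅
  T[1,4] 'baab' = ∅
  T[0,4] 'bbaab' = ∅

S ∉ T[0,4] ⇒ NO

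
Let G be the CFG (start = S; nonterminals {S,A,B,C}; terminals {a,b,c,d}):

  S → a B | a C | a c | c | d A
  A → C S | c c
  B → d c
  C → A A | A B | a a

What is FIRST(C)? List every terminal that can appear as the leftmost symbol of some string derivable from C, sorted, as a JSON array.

Compute FIRST by fixpoint:
pass 1:
  A via A→c c: +{c}
  B via B→d c: +{d}
  C via C→A A: +{c}
  C via C→a a: +{a}
  S via S→a B: +{a}
  S via S→c: +{c}
  S via S→d A: +{d}
  FIRST(S)={a,c,d}  FIRST(A)={c}  FIRST(B)={d}  FIRST(C)={a,c}
pass 2:
  A via A→C S: +{a}
  FIRST(S)={a,c,d}  FIRST(A)={a,c}  FIRST(B)={d}  FIRST(C)={a,c}
pass 3: (no change)
  FIRST(S)={a,c,d}  FIRST(A)={a,c}  FIRST(B)={d}  FIRST(C)={a,c}

FIRST(C) = ["a", "c"]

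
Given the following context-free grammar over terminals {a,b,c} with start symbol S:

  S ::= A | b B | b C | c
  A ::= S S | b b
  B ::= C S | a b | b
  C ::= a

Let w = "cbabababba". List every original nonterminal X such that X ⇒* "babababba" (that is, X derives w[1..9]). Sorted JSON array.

Convert to CNF:
  S -> S S | T0 B | T0 C | T0 T0 | c
  A -> S S | T0 T0
  B -> C S | T1 T0 | b
  C -> a
  T0 -> b
  T1 -> a

CYK table (by increasing span) (cells [i..j] with 1 ≤ i ≤ j ≤ 9 only):
  T[1,1] 'b' = {B,T0}  orig:{B}
  T[2,2] 'a' = {C,T1}  orig:{C}
  T[3,3] 'b' = {B,T0}  orig:{B}
  T[4,4] 'a' = {C,T1}  orig:{C}
  T[5,5] 'b' = {B,T0}  orig:{B}
  T[6,6] 'a' = {C,T1}  orig:{C}
  T[7,7] 'b' = {B,T0}  orig:{B}
  T[8,8] 'b' = {B,T0}  orig:{B}
  T[9,9] 'a' = {C,T1}  orig:{C}
  T[1,2] 'ba' = {S}
  T[2,3] 'ab' = {B}
  T[3,4] 'ba' = {S}
  T[4,5] 'ab' = {B}
  T[5,6] 'ba' = {S}
  T[6,7] 'ab' = {B}
  T[7,8] 'bb' = {A,S}
  T[8,9] 'ba' = {S}
  T[1,3] 'bab' = {S}
  T[2,4] 'aba' = {B}
  T[3,5] 'bab' = {S}
  T[4,6] 'aba' = {B}
  T[5,7] 'bab' = {S}
  T[6,8] 'abb' = {B}
  T[7,9] 'bba' = ∅
  T[1,4] 'baba' = {A,S}
  T[2,5] 'abab' = {B}
  T[3,6] 'baba' = {A,S}
  T[4,7] 'abab' = {B}
  T[5,8] 'babb' = {A,S}
  T[6,9] 'abba' = ∅
  T[1,5] 'babab' = {A,S}
  T[2,6] 'ababa' = {B}
  T[3,7] 'babab' = {A,S}
  T[4,8] 'ababb' = {B}
  T[5,9] 'babba' = {A,S}
  T[1,6] 'bababa' = {A,S}
  T[2,7] 'ababab' = {B}
  T[3,8] 'bababb' = {A,S}
  T[4,9] 'ababba' = {B}
  T[1,7] 'bababab' = {A,S}
  T[2,8] 'abababb' = {B}
  T[3,9] 'bababba' = {A,S}
  T[1,8] 'babababb' = {A,S}
  T[2,9] 'abababba' = {B}
  T[1,9] 'babababba' = {A,S}

Original NTs in T[1,9] deriving "babababba": ["A", "S"]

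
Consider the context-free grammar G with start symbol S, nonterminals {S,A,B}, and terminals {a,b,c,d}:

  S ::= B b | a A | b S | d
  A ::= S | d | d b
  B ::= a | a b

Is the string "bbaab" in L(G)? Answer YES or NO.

CNF form of G:
  S -> B T0 | T0 S | T1 A | d
  A -> B T0 | T0 S | T1 A | T2 T0 | d
  B -> T1 T0 | a
  T0 -> b
  T1 -> a
  T2 -> d

CYK fill:
  [0..0]={T0}  "b"  orig:{}
  [1..1]={T0}  "b"  orig:{}
  [2..2]={B,T1}  "a"  orig:{B}
  [3..3]={B,T1}  "a"  orig:{B}
  [4..4]={T0}  "b"  orig:{}
  [0..1]=∅  "bb"
  [1..2]=∅  "ba"
  [2..3]=∅  "aa"
  [3..4]={A,B,S}  "ab"
  [0..2]=∅  "bba"
  [1..3]=∅  "baa"
  [2..4]={A,S}  "aab"
  [0..3]=∅  "bbaa"
  [1..4]={A,S}  "baab"
  [0..4]={A,S}  "bbaab"

S ∈ T[0,4] ⇒ YES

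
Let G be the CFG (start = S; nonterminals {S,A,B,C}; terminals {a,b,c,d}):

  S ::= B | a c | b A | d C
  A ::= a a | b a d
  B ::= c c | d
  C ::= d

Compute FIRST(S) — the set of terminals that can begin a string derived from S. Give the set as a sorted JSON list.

FIRST iteration:
pass 1:
  A via A→a a: +{a}
  A via A→b a d: +{b}
  B via B→c c: +{c}
  B via B→d: +{d}
  C via C→d: +{d}
  S via S→B: +{c,d}
  S via S→a c: +{a}
  S via S→b A: +{b}
  S: {a,b,c,d}  A: {a,b}  B: {c,d}  C: {d}
pass 2: (stable)
  S: {a,b,c,d}  A: {a,b}  B: {c,d}  C: {d}

FIRST(S) = ["a", "b", "c", "d"]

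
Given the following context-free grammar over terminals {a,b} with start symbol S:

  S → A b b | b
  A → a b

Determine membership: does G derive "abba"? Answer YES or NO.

Convert to CNF:
  S -> A X2 | b
  A -> T0 T1
  T0 -> a
  T1 -> b
  X2 -> T1 T1

CYK table (by increasing span):
  cell(0,0) a: {T0}  orig:{}
  cell(1,1) b: {S,T1}  orig:{S}
  cell(2,2) b: {S,T1}  orig:{S}
  cell(3,3) a: {T0}  orig:{}
  cell(0,1) ab: {A}
  cell(1,2) bb: {X2}  orig:{}
  cell(2,3) ba: ∅
  cell(0,2) abb: ∅
  cell(1,3) bba: ∅
  cell(0,3) abba: ∅

S ∉ T[0,3] ⇒ NO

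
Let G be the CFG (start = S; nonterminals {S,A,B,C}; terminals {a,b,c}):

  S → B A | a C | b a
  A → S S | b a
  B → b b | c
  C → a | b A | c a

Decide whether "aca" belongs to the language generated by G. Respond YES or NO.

Convert to CNF:
  S -> B A | T0 T1 | T1 C
  A -> S S | T0 T1
  B -> T0 T0 | c
  C -> T0 A | T2 T1 | a
  T0 -> b
  T1 -> a
  T2 -> c

Fill CYK table bottom-up:
  cell(0,0) a: {C,T1}  orig:{C}
  cell(1,1) c: {B,T2}  orig:{B}
  cell(2,2) a: {C,T1}  orig:{C}
  cell(0,1) ac: ∅
  cell(1,2) ca: {C}
  cell(0,2) aca: {S}

S ∈ T[0,2] ⇒ YES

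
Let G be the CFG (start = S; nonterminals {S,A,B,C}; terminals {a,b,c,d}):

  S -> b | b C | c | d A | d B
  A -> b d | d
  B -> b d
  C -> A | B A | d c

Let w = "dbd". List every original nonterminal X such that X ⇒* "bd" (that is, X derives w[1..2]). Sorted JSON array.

CNF form of G:
  S -> T0 C | T1 A | T1 B | b | c
  A -> T0 T1 | d
  B -> T0 T1
  C -> B A | T0 T1 | T1 T2 | d
  T0 -> b
  T1 -> d
  T2 -> c

CYK fill — only the sub-triangle for w[1..2]:
  cell(1,1) b: {S,T0}  orig:{S}
  cell(2,2) d: {A,C,T1}  orig:{A,C}
  cell(1,2) bd: {A,B,C,S}

Original NTs in T[1,2] deriving "bd": ["A", "B", "C", "S"]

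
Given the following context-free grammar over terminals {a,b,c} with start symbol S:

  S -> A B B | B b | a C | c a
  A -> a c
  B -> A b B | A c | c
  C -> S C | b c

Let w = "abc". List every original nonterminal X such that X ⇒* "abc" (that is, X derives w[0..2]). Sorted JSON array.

CNF form of G:
  S -> A X4 | B T2 | T0 C | T1 T0
  A -> T0 T1
  B -> A T1 | A X3 | c
  C -> S C | T2 T1
  T0 -> a
  T1 -> c
  T2 -> b
  X3 -> T2 B
  X4 -> B B

Fill CYK table bottom-up — only the sub-triangle for w[0..2]:
  [0..0]={T0}  "a"  orig:{}
  [1..1]={T2}  "b"  orig:{}
  [2..2]={B,T1}  "c"  orig:{B}
  [0..1]=∅  "ab"
  [1..2]={C,X3}  "bc"  orig:{C}
  [0..2]={S}  "abc"

Original NTs in T[0,2] deriving "abc": ["S"]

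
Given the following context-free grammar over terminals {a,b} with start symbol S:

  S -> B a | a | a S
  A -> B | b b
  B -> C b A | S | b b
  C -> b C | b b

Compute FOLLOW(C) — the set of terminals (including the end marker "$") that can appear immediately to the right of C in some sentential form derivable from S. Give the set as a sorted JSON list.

FIRST sets, iterate to fixpoint:
round 1:
  A via A→b b: +{b}
  B via B→b b: +{b}
  C via C→b C: +{b}
  S via S→B a: +{b}
  S via S→a: +{a}
  FIRST[S]={a,b}  FIRST[A]={b}  FIRST[B]={b}  FIRST[C]={b}
round 2:
  B via B→S: +{a}
  FIRST[S]={a,b}  FIRST[A]={b}  FIRST[B]={a,b}  FIRST[C]={b}
round 3:
  A via A→B: +{a}
  FIRST[S]={a,b}  FIRST[A]={a,b}  FIRST[B]={a,b}  FIRST[C]={b}
round 4: done
  FIRST[S]={a,b}  FIRST[A]={a,b}  FIRST[B]={a,b}  FIRST[C]={b}

FOLLOW iteration:
FOLLOW(S) := {$}
[1]
  B→C b A: FOLLOW(C) ⊇ FIRST(b) = {b}; new: +{b}
  S→B a: FOLLOW(B) ⊇ FIRST(a) = {a}; new: +{a}
  FOLLOW(S)={$}  FOLLOW(A)={}  FOLLOW(B)={a}  FOLLOW(C)={b}
[2]
  B→C b A: FOLLOW(A) ⊇ FOLLOW(B) ⊇ {a}; new: +{a}
  B→S: FOLLOW(S) ⊇ FOLLOW(B) ⊇ {a}; new: +{a}
  FOLLOW(S)={$,a}  FOLLOW(A)={a}  FOLLOW(B)={a}  FOLLOW(C)={b}
[3] done
  FOLLOW(S)={$,a}  FOLLOW(A)={a}  FOLLOW(B)={a}  FOLLOW(C)={b}

FOLLOW(C) = ["b"]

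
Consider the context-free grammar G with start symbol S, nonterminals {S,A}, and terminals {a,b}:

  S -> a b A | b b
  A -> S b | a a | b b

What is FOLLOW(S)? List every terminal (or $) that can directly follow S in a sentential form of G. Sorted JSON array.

Compute FIRST by fixpoint:
iter 1:
  A via A→a a: +{a}
  A via A→b b: +{b}
  S via S→a b A: +{a}
  S via S→b b: +{b}
  FIRST[S]={a,b}  FIRST[A]={a,b}
iter 2: — fixpoint
  FIRST[S]={a,b}  FIRST[A]={a,b}

FOLLOW iteration:
initialize: $ ∈ FOLLOW(S)
pass 1:
  A→S b: FOLLOW(S) ⊇ FIRST(b) = {b}; new: +{b}
  S→a b A: FOLLOW(A) ⊇ FOLLOW(S) ⊇ {$,b}; new: +{$,b}
  FOLLOW[S]={$,b}  FOLLOW[A]={$,b}
pass 2: — fixpoint
  FOLLOW[S]={$,b}  FOLLOW[A]={$,b}

FOLLOW(S) = ["$", "b"]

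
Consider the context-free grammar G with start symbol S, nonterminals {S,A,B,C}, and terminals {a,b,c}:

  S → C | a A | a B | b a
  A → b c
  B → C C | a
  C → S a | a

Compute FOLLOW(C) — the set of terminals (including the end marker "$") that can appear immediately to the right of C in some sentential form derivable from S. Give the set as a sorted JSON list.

FIRST iteration:
iter 1:
  A via A→b c: +{b}
  B via B→a: +{a}
  C via C→a: +{a}
  S via S→C: +{a}
  S via S→b a: +{b}
  FIRST(S)={a,b}  FIRST(A)={b}  FIRST(B)={a}  FIRST(C)={a}
iter 2:
  C via C→S a: +{b}
  FIRST(S)={a,b}  FIRST(A)={b}  FIRST(B)={a}  FIRST(C)={a,b}
iter 3:
  B via B→C C: +{b}
  FIRST(S)={a,b}  FIRST(A)={b}  FIRST(B)={a,b}  FIRST(C)={a,b}
iter 4: (no change)
  FIRST(S)={a,b}  FIRST(A)={b}  FIRST(B)={a,b}  FIRST(C)={a,b}

FOLLOW sets:
initialize: $ ∈ FOLLOW(S)
pass 1:
  B→C C: FOLLOW(C) ⊇ FIRST(C) = {a,b}; new: +{a,b}
  C→S a: FOLLOW(S) ⊇ FIRST(a) = {a}; new: +{a}
  S→C: FOLLOW(C) ⊇ FOLLOW(S) ⊇ {$,a}; new: +{$}
  S→a A: FOLLOW(A) ⊇ FOLLOW(S) ⊇ {$,a}; new: +{$,a}
  S→a B: FOLLOW(B) ⊇ FOLLOW(S) ⊇ {$,a}; new: +{$,a}
  FOLLOW[S]={$,a}  FOLLOW[A]={$,a}  FOLLOW[B]={$,a}  FOLLOW[C]={$,a,b}
pass 2: (stable)
  FOLLOW[S]={$,a}  FOLLOW[A]={$,a}  FOLLOW[B]={$,a}  FOLLOW[C]={$,a,b}

FOLLOW(C) = ["$", "a", "b"]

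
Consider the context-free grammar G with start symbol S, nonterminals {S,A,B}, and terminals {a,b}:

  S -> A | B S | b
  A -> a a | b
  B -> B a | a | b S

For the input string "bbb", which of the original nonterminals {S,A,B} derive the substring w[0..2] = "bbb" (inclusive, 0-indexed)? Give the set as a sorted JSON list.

CNF form of G:
  S -> B S | T0 T0 | b
  A -> T0 T0 | b
  B -> B T0 | T1 S | a
  T0 -> a
  T1 -> b

CYK table (by increasing span) (cells [i..j] with 0 ≤ i ≤ j ≤ 2 only):
  cell(0,0) b: {A,S,T1}  orig:{A,S}
  cell(1,1) b: {A,S,T1}  orig:{A,S}
  cell(2,2) b: {A,S,T1}  orig:{A,S}
  cell(0,1) bb: {B}
  cell(1,2) bb: {B}
  cell(0,2) bbb: {S}

Original NTs in T[0,2] deriving "bbb": ["S"]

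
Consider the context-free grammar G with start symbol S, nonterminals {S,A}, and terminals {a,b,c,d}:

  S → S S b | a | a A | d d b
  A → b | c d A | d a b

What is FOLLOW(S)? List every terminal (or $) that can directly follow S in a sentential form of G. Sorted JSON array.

FIRST iteration:
round 1:
  A via A→b: +{b}
  A via A→c d A: +{c}
  A via A→d a b: +{d}
  S via S→a: +{a}
  S via S→d d b: +{d}
  FIRST(S)={a,d}  FIRST(A)={b,c,d}
round 2: — fixpoint
  FIRST(S)={a,d}  FIRST(A)={b,c,d}

FOLLOW iteration:
FOLLOW(S) := {$}
pass 1:
  S→S S b: FOLLOW(S) ⊇ FIRST(S) = {a,d}; new: +{a,d}
  S→S S b: FOLLOW(S) ⊇ FIRST(b) = {b}; new: +{b}
  S→a A: FOLLOW(A) ⊇ FOLLOW(S) ⊇ {$,a,b,d}; new: +{$,a,b,d}
  S: {$,a,b,d}  A: {$,a,b,d}
pass 2: done
  S: {$,a,b,d}  A: {$,a,b,d}

FOLLOW(S) = ["$", "a", "b", "d"]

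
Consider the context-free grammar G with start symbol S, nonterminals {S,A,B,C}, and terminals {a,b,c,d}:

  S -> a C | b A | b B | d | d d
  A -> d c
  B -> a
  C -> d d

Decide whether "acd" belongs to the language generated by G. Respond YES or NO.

CNF form of G:
  S -> T0 T0 | T2 C | T3 A | T3 B | d
  A -> T0 T1
  B -> a
  C -> T0 T0
  T0 -> d
  T1 -> c
  T2 -> a
  T3 -> b

Fill CYK table bottom-up:
  cell(0,0) a: {B,T2}  orig:{B}
  cell(1,1) c: {T1}  orig:{}
  cell(2,2) d: {S,T0}  orig:{S}
  cell(0,1) ac: ∅
  cell(1,2) cd: ∅
  cell(0,2) acd: ∅

S ∉ T[0,2] ⇒ NO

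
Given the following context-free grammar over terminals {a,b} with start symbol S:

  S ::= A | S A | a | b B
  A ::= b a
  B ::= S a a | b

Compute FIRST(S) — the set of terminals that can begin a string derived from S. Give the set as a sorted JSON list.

FIRST iteration:
round 1:
  A via A→b a: +{b}
  B via B→b: +{b}
  S via S→A: +{b}
  S via S→a: +{a}
  FIRST(S)={a,b}  FIRST(A)={b}  FIRST(B)={b}
round 2:
  B via B→S a a: +{a}
  FIRST(S)={a,b}  FIRST(A)={b}  FIRST(B)={a,b}
round 3: — fixpoint
  FIRST(S)={a,b}  FIRST(A)={b}  FIRST(B)={a,b}

FIRST(S) = ["a", "b"]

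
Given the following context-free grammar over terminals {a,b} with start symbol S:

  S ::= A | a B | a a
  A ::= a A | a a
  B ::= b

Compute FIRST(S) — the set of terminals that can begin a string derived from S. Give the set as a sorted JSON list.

Compute FIRST by fixpoint:
round 1:
  A via A→a A: +{a}
  B via B→b: +{b}
  S via S→A: +{a}
  FIRST[S]={a}  FIRST[A]={a}  FIRST[B]={b}
round 2: — fixpoint
  FIRST[S]={a}  FIRST[A]={a}  FIRST[B]={b}

FIRST(S) = ["a"]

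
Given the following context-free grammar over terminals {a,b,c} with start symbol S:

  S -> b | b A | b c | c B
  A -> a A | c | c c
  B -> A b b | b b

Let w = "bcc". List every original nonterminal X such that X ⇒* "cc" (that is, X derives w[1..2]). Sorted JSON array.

CNF form of G:
  S -> T1 B | T2 A | T2 T1 | b
  A -> T0 A | T1 T1 | c
  B -> A X3 | T2 T2
  T0 -> a
  T1 -> c
  T2 -> b
  X3 -> T2 T2

Fill CYK table bottom-up — only the sub-triangle for w[1..2]:
  cell(1,1) c: {A,T1}  orig:{A}
  cell(2,2) c: {A,T1}  orig:{A}
  cell(1,2) cc: {A}

Original NTs in T[1,2] deriving "cc": ["A"]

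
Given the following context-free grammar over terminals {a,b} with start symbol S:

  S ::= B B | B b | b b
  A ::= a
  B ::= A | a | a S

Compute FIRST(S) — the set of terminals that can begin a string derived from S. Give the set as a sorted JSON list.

FIRST sets, iterate to fixpoint:
round 1:
  A via A→a: +{a}
  B via B→A: +{a}
  S via S→B B: +{a}
  S via S→b b: +{b}
  FIRST[S]={a,b}  FIRST[A]={a}  FIRST[B]={a}
round 2: (no change)
  FIRST[S]={a,b}  FIRST[A]={a}  FIRST[B]={a}

FIRST(S) = ["a", "b"]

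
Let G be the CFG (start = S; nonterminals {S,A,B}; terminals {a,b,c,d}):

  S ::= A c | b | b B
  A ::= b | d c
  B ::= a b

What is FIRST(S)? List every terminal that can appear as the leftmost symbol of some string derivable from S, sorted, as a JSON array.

FIRST sets, iterate to fixpoint:
pass 1:
  A via A→b: +{b}
  A via A→d c: +{d}
  B via B→a b: +{a}
  S via S→A c: +{b,d}
  FIRST(S)={b,d}  FIRST(A)={b,d}  FIRST(B)={a}
pass 2: done
  FIRST(S)={b,d}  FIRST(A)={b,d}  FIRST(B)={a}

FIRST(S) = ["b", "d"]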